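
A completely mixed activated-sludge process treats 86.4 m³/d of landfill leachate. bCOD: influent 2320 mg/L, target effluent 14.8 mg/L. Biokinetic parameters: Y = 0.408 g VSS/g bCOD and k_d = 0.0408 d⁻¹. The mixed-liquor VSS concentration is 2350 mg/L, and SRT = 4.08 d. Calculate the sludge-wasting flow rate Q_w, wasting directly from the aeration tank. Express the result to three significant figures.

Q_w ≈ 29.6 m³/d

From the SRT design equation V = Y Q (S₀−S) θ_c / [X (1 + k_d θ_c)] = 0.408 × 86.4 × (2320 − 14.8) × 4.08 / [2350 × (1 + 0.0408 × 4.08)] = 3.32×10^5 / 2741 = 120.9 m³.
For wasting at MLVSS concentration, Q_w = V/θ_c = 120.9/4.08 = 29.64 m³/d.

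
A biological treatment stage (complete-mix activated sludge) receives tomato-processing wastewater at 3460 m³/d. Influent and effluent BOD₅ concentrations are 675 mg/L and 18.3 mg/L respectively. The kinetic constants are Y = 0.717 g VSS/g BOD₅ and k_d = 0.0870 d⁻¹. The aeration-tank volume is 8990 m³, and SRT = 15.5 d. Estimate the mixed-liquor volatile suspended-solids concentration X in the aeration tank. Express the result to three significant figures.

From V·X·(1 + k_d·θ_c) = Y·Q·(S₀ − S)·θ_c: X = 0.717 × 3460 × (675 − 18.3) × 15.5 / [8990 × (1 + 0.0870 × 15.5)] = 1196 mg/L.

X ≈ 1200 mg/L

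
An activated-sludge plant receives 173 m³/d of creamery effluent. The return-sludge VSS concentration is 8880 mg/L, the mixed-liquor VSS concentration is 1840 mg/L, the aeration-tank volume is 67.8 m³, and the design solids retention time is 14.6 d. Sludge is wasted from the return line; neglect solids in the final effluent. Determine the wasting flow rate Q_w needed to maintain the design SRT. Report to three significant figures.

Wasting from the return line (neglecting effluent solids): Q_w = V·X / (θ_c·X_r) = 67.80 × 1840 / (14.6 × 8880) = 0.9622 m³/d.

Q_w ≈ 0.962 m³/d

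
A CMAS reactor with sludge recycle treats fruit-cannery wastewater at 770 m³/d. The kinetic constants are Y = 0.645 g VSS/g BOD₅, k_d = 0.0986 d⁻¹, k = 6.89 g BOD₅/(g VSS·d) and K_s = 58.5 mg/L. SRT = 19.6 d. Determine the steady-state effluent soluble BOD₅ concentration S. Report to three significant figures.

S ≈ 2.04 mg/L

Effluent substrate depends only on kinetics and SRT: S = K_s(1 + k_d θ_c) / [θ_c(Yk − k_d) − 1] = 58.5 × (1 + 0.0986 × 19.6) / [19.6 × (0.645 × 6.89 − 0.0986) − 1] = 171.6 / 84.17 = 2.038 mg/L.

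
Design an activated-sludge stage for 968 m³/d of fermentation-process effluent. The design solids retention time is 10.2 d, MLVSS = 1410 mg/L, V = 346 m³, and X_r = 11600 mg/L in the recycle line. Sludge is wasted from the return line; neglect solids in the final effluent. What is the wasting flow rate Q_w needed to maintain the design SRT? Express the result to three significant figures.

Q_w ≈ 4.12 m³/d

θ_c = V·X/(Q_w·X_r) when wasting from the recycle, so Q_w = V·X/(θ_c·X_r) = 346.0 × 1410 / (10.2 × 11600) = 4.123 m³/d.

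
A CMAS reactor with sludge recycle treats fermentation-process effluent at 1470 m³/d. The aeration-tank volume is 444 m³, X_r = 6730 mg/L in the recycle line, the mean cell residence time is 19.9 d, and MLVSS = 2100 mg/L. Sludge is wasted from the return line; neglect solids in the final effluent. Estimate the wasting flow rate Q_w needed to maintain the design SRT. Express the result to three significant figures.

θ_c = V·X/(Q_w·X_r) when wasting from the recycle, so Q_w = V·X/(θ_c·X_r) = 444.0 × 2100 / (19.9 × 6730) = 6.962 m³/d.

Q_w ≈ 6.96 m³/d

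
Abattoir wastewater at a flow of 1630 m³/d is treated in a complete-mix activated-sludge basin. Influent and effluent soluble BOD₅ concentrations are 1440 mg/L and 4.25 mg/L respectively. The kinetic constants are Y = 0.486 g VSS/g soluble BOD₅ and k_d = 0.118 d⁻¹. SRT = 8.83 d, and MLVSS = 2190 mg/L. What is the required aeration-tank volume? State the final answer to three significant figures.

V ≈ 2250 m³

Steady-state biomass mass balance: V·X·(1 + k_d·θ_c) = Y·Q·(S₀ − S)·θ_c, so V = 0.486 × 1630 × (1440 − 4.25) × 8.83 / [2190 × (1 + 0.118 × 8.83)] = 1×10^7 / 4472 = 2246 m³.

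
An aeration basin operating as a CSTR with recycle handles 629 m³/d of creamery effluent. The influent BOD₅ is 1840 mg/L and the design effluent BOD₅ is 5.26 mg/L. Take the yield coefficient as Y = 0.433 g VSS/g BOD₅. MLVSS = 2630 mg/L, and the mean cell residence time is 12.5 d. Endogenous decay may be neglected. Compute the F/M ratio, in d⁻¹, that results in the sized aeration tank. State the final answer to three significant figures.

V·X = Y·Q·ΔS·θ_c gives V = 0.433 × 629 × (1840 − 5.26) × 12.5 / 2630 = 2375 m³.
F/M = applied load / biomass = Q·S₀/(V·X) = 629 × 1840 / (2375 × 2630) = 0.1853 d⁻¹.

F/M ≈ 0.185 d⁻¹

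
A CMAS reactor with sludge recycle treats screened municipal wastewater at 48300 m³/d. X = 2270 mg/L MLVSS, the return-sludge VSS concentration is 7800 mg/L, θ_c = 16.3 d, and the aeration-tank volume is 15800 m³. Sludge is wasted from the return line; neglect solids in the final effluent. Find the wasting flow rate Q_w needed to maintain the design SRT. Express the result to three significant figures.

Q_w ≈ 282 m³/d

θ_c = V·X/(Q_w·X_r) when wasting from the recycle, so Q_w = V·X/(θ_c·X_r) = 15800 × 2270 / (16.3 × 7800) = 282.1 m³/d.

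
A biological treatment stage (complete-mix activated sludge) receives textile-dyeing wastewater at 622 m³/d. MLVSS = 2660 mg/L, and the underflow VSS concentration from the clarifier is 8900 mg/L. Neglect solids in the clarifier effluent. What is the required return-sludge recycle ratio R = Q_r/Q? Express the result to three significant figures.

Solids balance on the clarifier gives (1+R)X = R·X_r, so R = X/(X_r − X) = 2660 / (8900 − 2660) = 0.4263.

R ≈ 0.426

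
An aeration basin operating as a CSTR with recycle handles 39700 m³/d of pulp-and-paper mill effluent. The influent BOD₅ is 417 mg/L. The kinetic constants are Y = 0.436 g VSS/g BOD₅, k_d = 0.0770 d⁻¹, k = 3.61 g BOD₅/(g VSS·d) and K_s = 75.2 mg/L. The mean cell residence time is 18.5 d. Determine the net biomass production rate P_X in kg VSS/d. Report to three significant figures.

Effluent substrate depends only on kinetics and SRT: S = K_s(1 + k_d θ_c) / [θ_c(Yk − k_d) − 1] = 75.2 × (1 + 0.0770 × 18.5) / [18.5 × (0.436 × 3.61 − 0.0770) − 1] = 182.3 / 26.69 = 6.830 mg/L.
Correct the yield for decay: Y_obs = Y/(1 + k_d θ_c) = 0.436 / (1 + 0.0770 × 18.5) = 0.436 / 2.425 = 0.1798.
Q·(S₀ − S) = 39700 × (417 − 6.83) × 10⁻³ = 16284 kg/d removed.
Biomass produced: P_X = Y_obs·Q·ΔS = 0.1798 × 16284 ≈ 2928 kg VSS/d.

P_X ≈ 2930 kg VSS/d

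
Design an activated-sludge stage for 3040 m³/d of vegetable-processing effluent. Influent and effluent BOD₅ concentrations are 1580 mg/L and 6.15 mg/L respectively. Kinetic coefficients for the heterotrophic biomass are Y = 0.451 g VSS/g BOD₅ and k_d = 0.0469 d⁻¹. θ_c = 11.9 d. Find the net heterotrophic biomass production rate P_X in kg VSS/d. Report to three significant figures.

P_X ≈ 1380 kg VSS/d

The observed yield is Y_obs = Y/(1 + k_d·θ_c) = 0.451 / (1 + 0.0469 × 11.9) = 0.451 / 1.558 = 0.2895 g VSS per g BOD₅ removed.
Q·(S₀ − S) = 3040 × (1580 − 6.15) × 10⁻³ = 4785 kg/d removed.
P_X = Y_obs · Q(S₀ − S) = 0.2895 × 4785 = 1385 kg VSS/d.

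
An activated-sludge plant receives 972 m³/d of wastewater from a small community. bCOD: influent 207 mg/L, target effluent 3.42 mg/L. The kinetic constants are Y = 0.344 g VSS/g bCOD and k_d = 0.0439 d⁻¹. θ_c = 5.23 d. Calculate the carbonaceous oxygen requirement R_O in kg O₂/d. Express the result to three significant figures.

R_O ≈ 119 kg O₂/d

The observed yield is Y_obs = Y/(1 + k_d·θ_c) = 0.344 / (1 + 0.0439 × 5.23) = 0.344 / 1.230 = 0.2798 g VSS per g bCOD removed.
ΔS = 207 − 3.42 = 203.6 mg/L, so the substrate removal rate is 972 × 203.6/1000 = 197.9 kg bCOD/d.
P_X = Y_obs·Q·(S₀ − S) = 0.2798 × 197.9 = 55.36 kg VSS/d.
R_O = Q·ΔS − 1.42 P_X = 197.9 − 78.61 = 119.3 kg O₂/d.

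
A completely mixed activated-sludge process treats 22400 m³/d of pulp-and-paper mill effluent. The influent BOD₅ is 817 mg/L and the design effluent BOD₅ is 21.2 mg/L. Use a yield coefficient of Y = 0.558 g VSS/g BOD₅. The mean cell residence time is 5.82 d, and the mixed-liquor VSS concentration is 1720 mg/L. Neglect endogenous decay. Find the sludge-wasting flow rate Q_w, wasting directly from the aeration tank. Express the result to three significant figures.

Biomass mass balance (decay neglected): V·X = Y·Q·(S₀ − S)·θ_c, so V = 0.558 × 22400 × (817 − 21.2) × 5.82 / 1720 = 33657 m³.
For wasting at MLVSS concentration, Q_w = V/θ_c = 33657/5.82 = 5783 m³/d.

Q_w ≈ 5780 m³/d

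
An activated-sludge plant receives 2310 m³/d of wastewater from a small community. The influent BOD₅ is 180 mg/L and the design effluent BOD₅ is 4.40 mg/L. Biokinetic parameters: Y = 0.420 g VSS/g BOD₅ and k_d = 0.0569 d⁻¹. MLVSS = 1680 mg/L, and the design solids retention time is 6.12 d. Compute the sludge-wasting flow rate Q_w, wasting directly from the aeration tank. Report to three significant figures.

Rearranging the biomass balance for a CMAS with decay, V = Y·Q·ΔS·θ_c / [X·(1+k_d θ_c)] = 0.420 × 2310 × (180 − 4.40) × 6.12 / [1680 × (1 + 0.0569 × 6.12)] = 1.04×10^6 / 2265 = 460.3 m³.
Wasting from the aeration tank: Q_w = V / θ_c = 460.3 / 6.12 = 75.22 m³/d.

Q_w ≈ 75.2 m³/d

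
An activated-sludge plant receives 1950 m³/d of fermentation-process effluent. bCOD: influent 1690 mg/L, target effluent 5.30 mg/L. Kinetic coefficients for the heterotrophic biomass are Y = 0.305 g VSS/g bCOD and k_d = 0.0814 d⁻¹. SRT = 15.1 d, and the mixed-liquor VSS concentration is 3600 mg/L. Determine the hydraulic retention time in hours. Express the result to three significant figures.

Rearranging the biomass balance for a CMAS with decay, V = Y·Q·ΔS·θ_c / [X·(1+k_d θ_c)] = 0.305 × 1950 × (1690 − 5.30) × 15.1 / [3600 × (1 + 0.0814 × 15.1)] = 1.51×10^7 / 8025 = 1885 m³.
HRT = V/Q = 1885 m³ / 1950 m³·d⁻¹ = 0.9669 d × 24 = 23.20 h.

τ ≈ 23.2 h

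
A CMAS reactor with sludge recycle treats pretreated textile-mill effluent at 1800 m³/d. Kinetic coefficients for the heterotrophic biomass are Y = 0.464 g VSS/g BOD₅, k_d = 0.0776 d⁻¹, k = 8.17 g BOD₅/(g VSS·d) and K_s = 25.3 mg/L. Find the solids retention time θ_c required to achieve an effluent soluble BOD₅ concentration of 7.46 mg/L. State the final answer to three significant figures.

Specific growth rate at S = 7.46 mg/L: μ = YkS/(K_s+S) = 0.464·8.17·7.46/(25.3+7.46) = 0.8632 d⁻¹.
Then 1/θ_c = μ − k_d = 0.8632 − 0.0776 = 0.7856 d⁻¹, giving θ_c = 1.273 d.

θ_c ≈ 1.27 d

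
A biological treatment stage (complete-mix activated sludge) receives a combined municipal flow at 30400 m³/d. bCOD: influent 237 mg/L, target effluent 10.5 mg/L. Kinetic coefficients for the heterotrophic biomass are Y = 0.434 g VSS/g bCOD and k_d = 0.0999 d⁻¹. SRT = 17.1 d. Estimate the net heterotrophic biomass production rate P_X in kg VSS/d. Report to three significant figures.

P_X ≈ 1100 kg VSS/d

Y_obs = Y / (1 + k_d θ_c) = 0.434 / (1 + 0.0999 × 17.1) = 0.434 / 2.708 = 0.1602.
Q·(S₀ − S) = 30400 × (237 − 10.5) × 10⁻³ = 6886 kg/d removed.
P_X = Y_obs · Q(S₀ − S) = 0.1602 × 6886 = 1103 kg VSS/d.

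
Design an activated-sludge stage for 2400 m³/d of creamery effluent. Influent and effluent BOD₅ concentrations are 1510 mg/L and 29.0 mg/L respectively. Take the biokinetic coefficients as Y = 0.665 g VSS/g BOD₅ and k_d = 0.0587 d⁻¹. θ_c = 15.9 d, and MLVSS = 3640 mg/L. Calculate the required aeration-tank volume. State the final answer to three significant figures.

V ≈ 5340 m³

Steady-state biomass mass balance: V·X·(1 + k_d·θ_c) = Y·Q·(S₀ − S)·θ_c, so V = 0.665 × 2400 × (1510 − 29.0) × 15.9 / [3640 × (1 + 0.0587 × 15.9)] = 3.76×10^7 / 7037 = 5340 m³.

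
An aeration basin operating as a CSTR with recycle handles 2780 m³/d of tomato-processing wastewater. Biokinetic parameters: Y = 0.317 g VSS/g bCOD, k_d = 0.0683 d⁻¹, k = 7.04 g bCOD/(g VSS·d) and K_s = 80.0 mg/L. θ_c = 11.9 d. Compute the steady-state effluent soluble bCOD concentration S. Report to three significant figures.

S ≈ 5.86 mg/L

Effluent substrate depends only on kinetics and SRT: S = K_s(1 + k_d θ_c) / [θ_c(Yk − k_d) − 1] = 80.0 × (1 + 0.0683 × 11.9) / [11.9 × (0.317 × 7.04 − 0.0683) − 1] = 145.0 / 24.74 = 5.861 mg/L.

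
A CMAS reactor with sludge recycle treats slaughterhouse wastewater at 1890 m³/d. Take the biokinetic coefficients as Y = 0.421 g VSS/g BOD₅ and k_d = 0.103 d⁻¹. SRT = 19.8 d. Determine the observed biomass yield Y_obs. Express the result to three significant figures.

Correct the yield for decay: Y_obs = Y/(1 + k_d θ_c) = 0.421 / (1 + 0.103 × 19.8) = 0.421 / 3.039 = 0.1385.

Y_obs ≈ 0.139 g VSS/g BOD₅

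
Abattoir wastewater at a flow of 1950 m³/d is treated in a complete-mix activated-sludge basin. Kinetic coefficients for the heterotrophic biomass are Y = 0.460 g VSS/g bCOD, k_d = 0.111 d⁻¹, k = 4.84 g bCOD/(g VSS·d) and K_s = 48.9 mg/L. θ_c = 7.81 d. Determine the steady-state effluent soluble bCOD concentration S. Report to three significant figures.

S ≈ 5.88 mg/L

From the Monod/SRT balance for a CMAS, S = K_s·(1+k_d θ_c)/[θ_c·(Y k − k_d) − 1] = 48.9 × (1 + 0.111 × 7.81) / [7.81 × (0.460 × 4.84 − 0.111) − 1] = 91.29 / 15.52 = 5.882 mg/L.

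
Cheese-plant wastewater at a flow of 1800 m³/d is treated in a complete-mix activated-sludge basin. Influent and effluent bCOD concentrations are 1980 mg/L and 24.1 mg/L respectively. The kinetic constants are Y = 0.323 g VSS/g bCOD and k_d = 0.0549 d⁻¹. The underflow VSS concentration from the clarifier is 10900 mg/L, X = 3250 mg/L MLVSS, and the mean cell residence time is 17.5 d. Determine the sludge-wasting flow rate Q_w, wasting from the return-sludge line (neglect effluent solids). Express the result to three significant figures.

Q_w ≈ 53.2 m³/d

Steady-state biomass mass balance: V·X·(1 + k_d·θ_c) = Y·Q·(S₀ − S)·θ_c, so V = 0.323 × 1800 × (1980 − 24.1) × 17.5 / [3250 × (1 + 0.0549 × 17.5)] = 1.99×10^7 / 6372 = 3123 m³.
θ_c = V·X/(Q_w·X_r) when wasting from the recycle, so Q_w = V·X/(θ_c·X_r) = 3123 × 3250 / (17.5 × 10900) = 53.21 m³/d.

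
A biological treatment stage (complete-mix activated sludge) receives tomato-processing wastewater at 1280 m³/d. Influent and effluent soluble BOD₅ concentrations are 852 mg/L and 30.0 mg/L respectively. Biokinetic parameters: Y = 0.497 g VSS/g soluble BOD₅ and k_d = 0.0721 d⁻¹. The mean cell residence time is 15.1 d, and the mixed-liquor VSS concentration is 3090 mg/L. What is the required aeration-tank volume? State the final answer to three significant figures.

Steady-state biomass mass balance: V·X·(1 + k_d·θ_c) = Y·Q·(S₀ − S)·θ_c, so V = 0.497 × 1280 × (852 − 30.0) × 15.1 / [3090 × (1 + 0.0721 × 15.1)] = 7.9×10^6 / 6454 = 1223 m³.

V ≈ 1220 m³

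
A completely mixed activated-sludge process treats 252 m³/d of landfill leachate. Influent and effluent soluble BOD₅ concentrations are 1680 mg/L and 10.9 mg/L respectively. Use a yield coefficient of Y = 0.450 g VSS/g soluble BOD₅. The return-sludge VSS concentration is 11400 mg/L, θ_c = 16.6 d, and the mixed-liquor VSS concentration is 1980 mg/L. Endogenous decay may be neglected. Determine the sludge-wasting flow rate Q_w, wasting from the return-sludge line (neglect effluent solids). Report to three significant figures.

Biomass mass balance (decay neglected): V·X = Y·Q·(S₀ − S)·θ_c, so V = 0.450 × 252 × (1680 − 10.9) × 16.6 / 1980 = 1587 m³.
θ_c = V·X/(Q_w·X_r) when wasting from the recycle, so Q_w = V·X/(θ_c·X_r) = 1587 × 1980 / (16.6 × 11400) = 16.60 m³/d.

Q_w ≈ 16.6 m³/d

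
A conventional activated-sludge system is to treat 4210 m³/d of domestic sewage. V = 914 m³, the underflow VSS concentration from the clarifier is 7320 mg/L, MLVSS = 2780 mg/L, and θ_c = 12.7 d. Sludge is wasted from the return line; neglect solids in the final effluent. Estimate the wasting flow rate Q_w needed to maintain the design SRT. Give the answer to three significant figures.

θ_c = V·X/(Q_w·X_r) when wasting from the recycle, so Q_w = V·X/(θ_c·X_r) = 914.0 × 2780 / (12.7 × 7320) = 27.33 m³/d.

Q_w ≈ 27.3 m³/d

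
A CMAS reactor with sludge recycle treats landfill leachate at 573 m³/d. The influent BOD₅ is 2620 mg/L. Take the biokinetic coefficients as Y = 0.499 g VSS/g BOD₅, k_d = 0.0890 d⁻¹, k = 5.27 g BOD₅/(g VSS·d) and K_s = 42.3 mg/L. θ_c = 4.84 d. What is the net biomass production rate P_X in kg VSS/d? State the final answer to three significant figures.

P_X ≈ 523 kg VSS/d

From the Monod/SRT balance for a CMAS, S = K_s·(1+k_d θ_c)/[θ_c·(Y k − k_d) − 1] = 42.3 × (1 + 0.0890 × 4.84) / [4.84 × (0.499 × 5.27 − 0.0890) − 1] = 60.52 / 11.30 = 5.357 mg/L.
The observed yield is Y_obs = Y/(1 + k_d·θ_c) = 0.499 / (1 + 0.0890 × 4.84) = 0.499 / 1.431 = 0.3488 g VSS per g BOD₅ removed.
Q·(S₀ − S) = 573 × (2620 − 5.36) × 10⁻³ = 1498 kg/d removed.
So the net sludge growth is P_X = 0.3488 × 1498 = 522.5 kg VSS/d.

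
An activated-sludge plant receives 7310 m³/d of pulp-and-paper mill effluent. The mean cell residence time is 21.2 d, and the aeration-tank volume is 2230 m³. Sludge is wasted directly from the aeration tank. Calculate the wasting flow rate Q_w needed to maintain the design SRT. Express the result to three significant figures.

Q_w ≈ 105 m³/d

Wasting from the aeration tank: Q_w = V / θ_c = 2230 / 21.2 = 105.2 m³/d.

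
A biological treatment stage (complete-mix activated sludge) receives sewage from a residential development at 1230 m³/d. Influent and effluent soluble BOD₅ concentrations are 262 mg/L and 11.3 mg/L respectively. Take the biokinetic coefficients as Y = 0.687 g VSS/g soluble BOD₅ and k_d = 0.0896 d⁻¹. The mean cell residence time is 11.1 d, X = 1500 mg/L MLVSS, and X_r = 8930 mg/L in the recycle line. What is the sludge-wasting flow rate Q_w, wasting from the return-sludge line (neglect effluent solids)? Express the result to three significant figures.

Q_w ≈ 11.9 m³/d

Steady-state biomass mass balance: V·X·(1 + k_d·θ_c) = Y·Q·(S₀ − S)·θ_c, so V = 0.687 × 1230 × (262 − 11.3) × 11.1 / [1500 × (1 + 0.0896 × 11.1)] = 2.35×10^6 / 2992 = 786.0 m³.
θ_c = V·X/(Q_w·X_r) when wasting from the recycle, so Q_w = V·X/(θ_c·X_r) = 786.0 × 1500 / (11.1 × 8930) = 11.89 m³/d.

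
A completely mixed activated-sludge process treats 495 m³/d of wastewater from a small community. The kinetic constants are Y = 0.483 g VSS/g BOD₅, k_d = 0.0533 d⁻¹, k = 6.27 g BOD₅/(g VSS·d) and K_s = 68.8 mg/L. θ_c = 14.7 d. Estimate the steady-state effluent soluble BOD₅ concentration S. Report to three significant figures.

S ≈ 2.87 mg/L

Effluent substrate depends only on kinetics and SRT: S = K_s(1 + k_d θ_c) / [θ_c(Yk − k_d) − 1] = 68.8 × (1 + 0.0533 × 14.7) / [14.7 × (0.483 × 6.27 − 0.0533) − 1] = 122.7 / 42.73 = 2.871 mg/L.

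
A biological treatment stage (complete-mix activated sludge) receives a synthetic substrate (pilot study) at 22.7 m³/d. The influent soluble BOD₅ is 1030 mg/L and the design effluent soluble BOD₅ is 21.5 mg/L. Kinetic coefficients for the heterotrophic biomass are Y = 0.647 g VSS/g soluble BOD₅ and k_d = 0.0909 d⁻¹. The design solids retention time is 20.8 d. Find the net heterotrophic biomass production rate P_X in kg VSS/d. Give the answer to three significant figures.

Correct the yield for decay: Y_obs = Y/(1 + k_d θ_c) = 0.647 / (1 + 0.0909 × 20.8) = 0.647 / 2.891 = 0.2238.
ΔS = 1030 − 21.5 = 1008 mg/L, so the substrate removal rate is 22.7 × 1008/1000 = 22.89 kg soluble BOD₅/d.
So the net sludge growth is P_X = 0.2238 × 22.89 = 5.124 kg VSS/d.

P_X ≈ 5.12 kg VSS/d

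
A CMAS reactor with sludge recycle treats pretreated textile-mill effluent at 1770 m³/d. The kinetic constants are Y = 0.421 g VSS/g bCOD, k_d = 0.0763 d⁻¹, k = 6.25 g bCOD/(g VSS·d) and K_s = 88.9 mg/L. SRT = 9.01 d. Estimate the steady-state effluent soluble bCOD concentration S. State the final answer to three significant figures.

Effluent substrate depends only on kinetics and SRT: S = K_s(1 + k_d θ_c) / [θ_c(Yk − k_d) − 1] = 88.9 × (1 + 0.0763 × 9.01) / [9.01 × (0.421 × 6.25 − 0.0763) − 1] = 150.0 / 22.02 = 6.813 mg/L.

S ≈ 6.81 mg/L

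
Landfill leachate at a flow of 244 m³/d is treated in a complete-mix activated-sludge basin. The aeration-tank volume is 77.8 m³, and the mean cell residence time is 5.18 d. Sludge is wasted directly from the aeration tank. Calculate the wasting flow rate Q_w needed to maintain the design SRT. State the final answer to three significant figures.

Wasting from the aeration tank: Q_w = V / θ_c = 77.80 / 5.18 = 15.02 m³/d.

Q_w ≈ 15.0 m³/d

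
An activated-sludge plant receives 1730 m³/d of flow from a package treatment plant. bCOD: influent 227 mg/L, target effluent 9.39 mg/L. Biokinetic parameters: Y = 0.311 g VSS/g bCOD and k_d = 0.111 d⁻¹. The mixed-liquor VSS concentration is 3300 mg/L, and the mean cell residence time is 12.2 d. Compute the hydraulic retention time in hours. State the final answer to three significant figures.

τ ≈ 2.55 h

Rearranging the biomass balance for a CMAS with decay, V = Y·Q·ΔS·θ_c / [X·(1+k_d θ_c)] = 0.311 × 1730 × (227 − 9.39) × 12.2 / [3300 × (1 + 0.111 × 12.2)] = 1.43×10^6 / 7769 = 183.9 m³.
Hydraulic retention time τ = V/Q = 183.9 / 1730 = 0.1063 d = 2.551 h.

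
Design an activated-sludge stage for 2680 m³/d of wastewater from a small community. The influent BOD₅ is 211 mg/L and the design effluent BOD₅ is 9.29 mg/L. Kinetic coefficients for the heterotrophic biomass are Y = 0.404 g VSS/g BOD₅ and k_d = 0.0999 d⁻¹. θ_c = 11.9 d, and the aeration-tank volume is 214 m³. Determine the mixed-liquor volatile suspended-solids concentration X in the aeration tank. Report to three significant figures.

X ≈ 5550 mg/L

X = Y·Q·ΔS·θ_c / [V·(1 + k_d θ_c)] = 0.404 × 2680 × (211 − 9.29) × 11.9 / [214 × (1 + 0.0999 × 11.9)] = 5548 mg/L.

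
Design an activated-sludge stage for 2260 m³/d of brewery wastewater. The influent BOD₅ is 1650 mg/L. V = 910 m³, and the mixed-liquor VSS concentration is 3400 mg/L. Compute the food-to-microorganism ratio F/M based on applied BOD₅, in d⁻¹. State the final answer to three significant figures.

F/M ≈ 1.21 d⁻¹

Food-to-microorganism ratio F/M = Q S₀ / (V X) = 2260 × 1650 / (910.0 × 3400) = 1.205 d⁻¹.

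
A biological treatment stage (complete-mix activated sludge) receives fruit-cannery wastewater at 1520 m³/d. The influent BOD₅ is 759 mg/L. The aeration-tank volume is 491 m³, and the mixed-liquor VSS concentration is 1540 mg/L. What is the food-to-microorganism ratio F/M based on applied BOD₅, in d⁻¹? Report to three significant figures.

Food-to-microorganism ratio F/M = Q S₀ / (V X) = 1520 × 759 / (491.0 × 1540) = 1.526 d⁻¹.

F/M ≈ 1.53 d⁻¹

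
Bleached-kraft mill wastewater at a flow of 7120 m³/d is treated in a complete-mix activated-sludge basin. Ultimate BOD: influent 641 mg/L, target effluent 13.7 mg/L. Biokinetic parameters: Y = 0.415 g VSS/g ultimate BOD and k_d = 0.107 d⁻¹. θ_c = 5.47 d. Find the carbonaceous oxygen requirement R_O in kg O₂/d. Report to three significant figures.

Y_obs = Y / (1 + k_d θ_c) = 0.415 / (1 + 0.107 × 5.47) = 0.415 / 1.585 = 0.2618.
ΔS = 641 − 13.7 = 627.3 mg/L, so the substrate removal rate is 7120 × 627.3/1000 = 4466 kg ultimate BOD/d.
P_X = Y_obs·Q·(S₀ − S) = 0.2618 × 4466 = 1169 kg VSS/d.
Carbonaceous O₂ demand = substrate oxidised − cell-mass equivalent = 4466 − 1.42 × 1169 = 2806 kg O₂/d.

R_O ≈ 2810 kg O₂/d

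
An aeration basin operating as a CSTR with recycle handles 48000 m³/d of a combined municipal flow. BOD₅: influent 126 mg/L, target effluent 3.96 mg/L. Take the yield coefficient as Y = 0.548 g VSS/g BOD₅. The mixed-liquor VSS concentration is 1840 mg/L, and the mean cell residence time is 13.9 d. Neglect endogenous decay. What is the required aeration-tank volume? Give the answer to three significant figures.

V·X = Y·Q·ΔS·θ_c gives V = 0.548 × 48000 × (126 − 3.96) × 13.9 / 1840 = 24251 m³.

V ≈ 24300 m³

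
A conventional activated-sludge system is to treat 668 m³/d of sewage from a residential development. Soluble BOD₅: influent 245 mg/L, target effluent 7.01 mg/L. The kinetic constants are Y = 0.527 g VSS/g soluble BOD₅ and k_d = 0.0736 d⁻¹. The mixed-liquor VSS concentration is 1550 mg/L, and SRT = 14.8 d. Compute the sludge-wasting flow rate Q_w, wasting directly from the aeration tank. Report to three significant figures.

Rearranging the biomass balance for a CMAS with decay, V = Y·Q·ΔS·θ_c / [X·(1+k_d θ_c)] = 0.527 × 668 × (245 − 7.01) × 14.8 / [1550 × (1 + 0.0736 × 14.8)] = 1.24×10^6 / 3238 = 382.9 m³.
With mixed-liquor wasting, θ_c = V/Q_w, so Q_w = V/θ_c = 382.9/14.8 = 25.87 m³/d.

Q_w ≈ 25.9 m³/d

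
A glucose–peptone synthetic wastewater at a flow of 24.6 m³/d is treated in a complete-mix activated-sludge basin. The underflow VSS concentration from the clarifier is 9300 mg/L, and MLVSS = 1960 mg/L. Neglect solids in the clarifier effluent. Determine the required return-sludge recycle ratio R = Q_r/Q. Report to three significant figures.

R = Q_r/Q = X/(X_r − X) = 1960 / (9300 − 1960) = 0.2670.

R ≈ 0.267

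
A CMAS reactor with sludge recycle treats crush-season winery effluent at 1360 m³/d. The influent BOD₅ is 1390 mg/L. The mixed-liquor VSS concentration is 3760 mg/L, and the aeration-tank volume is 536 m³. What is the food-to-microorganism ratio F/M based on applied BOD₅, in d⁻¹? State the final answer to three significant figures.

F/M ≈ 0.938 d⁻¹

F/M = applied load / biomass = Q·S₀/(V·X) = 1360 × 1390 / (536.0 × 3760) = 0.9380 d⁻¹.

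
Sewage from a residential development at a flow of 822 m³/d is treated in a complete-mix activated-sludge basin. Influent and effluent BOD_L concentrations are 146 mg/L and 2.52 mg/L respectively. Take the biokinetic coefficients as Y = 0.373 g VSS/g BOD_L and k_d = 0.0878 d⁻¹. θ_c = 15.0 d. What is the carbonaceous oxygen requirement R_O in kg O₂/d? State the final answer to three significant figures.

Observed yield with endogenous decay: Y_obs = Y / (1 + k_d·θ_c) = 0.373 / (1 + 0.0878 × 15.0) = 0.373 / 2.317 = 0.1610 g VSS/g BOD_L.
Mass of BOD_L removed per day: Q(S₀ − S) = 822 × 143.5 g/m³ = 117.9 kg/d.
P_X = Y_obs·Q·(S₀ − S) = 0.1610 × 117.9 = 18.99 kg VSS/d.
R_O = Q·(S₀ − S) − 1.42·P_X = 117.9 − 1.42 × 18.99 = 90.98 kg O₂/d.

R_O ≈ 91.0 kg O₂/d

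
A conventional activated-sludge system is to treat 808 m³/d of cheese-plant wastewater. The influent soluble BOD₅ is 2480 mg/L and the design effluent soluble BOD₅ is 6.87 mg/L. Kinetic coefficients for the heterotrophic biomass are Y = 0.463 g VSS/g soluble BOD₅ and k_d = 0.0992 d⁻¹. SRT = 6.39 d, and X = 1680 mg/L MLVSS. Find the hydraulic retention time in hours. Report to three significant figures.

τ ≈ 64.0 h

Steady-state biomass mass balance: V·X·(1 + k_d·θ_c) = Y·Q·(S₀ − S)·θ_c, so V = 0.463 × 808 × (2480 − 6.87) × 6.39 / [1680 × (1 + 0.0992 × 6.39)] = 5.91×10^6 / 2745 = 2154 m³.
Hydraulic retention time τ = V/Q = 2154 / 808 = 2.666 d = 63.97 h.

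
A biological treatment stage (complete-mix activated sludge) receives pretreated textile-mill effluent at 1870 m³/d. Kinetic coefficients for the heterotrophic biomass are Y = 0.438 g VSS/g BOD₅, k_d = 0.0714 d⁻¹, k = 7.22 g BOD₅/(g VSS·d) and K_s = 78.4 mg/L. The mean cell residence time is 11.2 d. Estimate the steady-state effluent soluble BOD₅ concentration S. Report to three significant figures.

S ≈ 4.20 mg/L

Effluent substrate depends only on kinetics and SRT: S = K_s(1 + k_d θ_c) / [θ_c(Yk − k_d) − 1] = 78.4 × (1 + 0.0714 × 11.2) / [11.2 × (0.438 × 7.22 − 0.0714) − 1] = 141.1 / 33.62 = 4.197 mg/L.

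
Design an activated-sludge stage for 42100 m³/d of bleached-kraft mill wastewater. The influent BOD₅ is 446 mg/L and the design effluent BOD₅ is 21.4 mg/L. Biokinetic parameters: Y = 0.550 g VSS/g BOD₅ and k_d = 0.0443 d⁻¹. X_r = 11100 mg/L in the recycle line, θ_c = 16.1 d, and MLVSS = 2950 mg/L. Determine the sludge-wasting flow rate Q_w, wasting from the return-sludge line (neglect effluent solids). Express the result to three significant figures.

Rearranging the biomass balance for a CMAS with decay, V = Y·Q·ΔS·θ_c / [X·(1+k_d θ_c)] = 0.550 × 42100 × (446 − 21.4) × 16.1 / [2950 × (1 + 0.0443 × 16.1)] = 1.58×10^8 / 5054 = 31319 m³.
θ_c = V·X/(Q_w·X_r) when wasting from the recycle, so Q_w = V·X/(θ_c·X_r) = 31319 × 2950 / (16.1 × 11100) = 517.0 m³/d.

Q_w ≈ 517 m³/d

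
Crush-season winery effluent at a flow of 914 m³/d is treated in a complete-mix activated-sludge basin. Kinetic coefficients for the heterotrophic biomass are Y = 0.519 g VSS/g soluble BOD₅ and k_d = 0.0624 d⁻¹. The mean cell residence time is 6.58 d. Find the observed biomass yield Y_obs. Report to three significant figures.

Y_obs ≈ 0.368 g VSS/g soluble BOD₅

Observed yield with endogenous decay: Y_obs = Y / (1 + k_d·θ_c) = 0.519 / (1 + 0.0624 × 6.58) = 0.519 / 1.411 = 0.3679 g VSS/g soluble BOD₅.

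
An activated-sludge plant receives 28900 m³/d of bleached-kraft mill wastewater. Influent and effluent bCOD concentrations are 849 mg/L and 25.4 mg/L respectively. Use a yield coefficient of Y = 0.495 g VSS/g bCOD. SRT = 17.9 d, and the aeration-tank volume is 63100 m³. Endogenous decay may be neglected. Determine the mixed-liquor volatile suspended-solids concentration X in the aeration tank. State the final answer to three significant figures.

X = Y·Q·ΔS·θ_c / V = 0.495 × 28900 × (849 − 25.4) × 17.9 / 63100 = 3342 mg/L.

X ≈ 3340 mg/L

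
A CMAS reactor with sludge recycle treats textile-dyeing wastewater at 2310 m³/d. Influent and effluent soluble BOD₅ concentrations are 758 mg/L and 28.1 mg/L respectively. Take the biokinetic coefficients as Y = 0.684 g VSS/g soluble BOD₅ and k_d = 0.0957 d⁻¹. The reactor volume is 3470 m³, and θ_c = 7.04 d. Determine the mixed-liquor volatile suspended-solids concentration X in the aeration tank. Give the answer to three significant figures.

X ≈ 1400 mg/L

Solving the biomass balance for X: X = Y Q (S₀−S) θ_c / [V (1+k_d θ_c)] = 0.684 × 2310 × (758 − 28.1) × 7.04 / [3470 × (1 + 0.0957 × 7.04)] = 1398 mg/L.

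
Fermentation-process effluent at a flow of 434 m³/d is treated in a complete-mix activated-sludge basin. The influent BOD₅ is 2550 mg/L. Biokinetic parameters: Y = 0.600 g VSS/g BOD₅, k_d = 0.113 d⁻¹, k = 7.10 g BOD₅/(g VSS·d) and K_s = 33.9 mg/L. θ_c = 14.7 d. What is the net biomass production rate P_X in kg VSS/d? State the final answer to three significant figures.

Effluent substrate depends only on kinetics and SRT: S = K_s(1 + k_d θ_c) / [θ_c(Yk − k_d) − 1] = 33.9 × (1 + 0.113 × 14.7) / [14.7 × (0.600 × 7.10 − 0.113) − 1] = 90.21 / 59.96 = 1.505 mg/L.
Y_obs = Y / (1 + k_d θ_c) = 0.600 / (1 + 0.113 × 14.7) = 0.600 / 2.661 = 0.2255.
Mass of BOD₅ removed per day: Q(S₀ − S) = 434 × 2548 g/m³ = 1106 kg/d.
P_X = Y_obs · Q(S₀ − S) = 0.2255 × 1106 = 249.4 kg VSS/d.

P_X ≈ 249 kg VSS/d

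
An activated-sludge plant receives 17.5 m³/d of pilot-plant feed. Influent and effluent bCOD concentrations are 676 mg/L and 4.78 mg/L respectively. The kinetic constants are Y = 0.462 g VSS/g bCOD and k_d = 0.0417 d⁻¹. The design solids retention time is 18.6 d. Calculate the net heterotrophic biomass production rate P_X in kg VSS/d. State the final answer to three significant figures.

Observed yield with endogenous decay: Y_obs = Y / (1 + k_d·θ_c) = 0.462 / (1 + 0.0417 × 18.6) = 0.462 / 1.776 = 0.2602 g VSS/g bCOD.
Mass of bCOD removed per day: Q(S₀ − S) = 17.5 × 671.2 g/m³ = 11.75 kg/d.
So the net sludge growth is P_X = 0.2602 × 11.75 = 3.056 kg VSS/d.

P_X ≈ 3.06 kg VSS/d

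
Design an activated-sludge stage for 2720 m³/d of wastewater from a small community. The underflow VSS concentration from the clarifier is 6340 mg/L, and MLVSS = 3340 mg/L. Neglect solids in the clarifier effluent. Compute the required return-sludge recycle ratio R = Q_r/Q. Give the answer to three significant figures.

R ≈ 1.11

Mass balance around the secondary clarifier (neglecting effluent solids): R = X / (X_r − X) = 3340 / (6340 − 3340) = 1.113.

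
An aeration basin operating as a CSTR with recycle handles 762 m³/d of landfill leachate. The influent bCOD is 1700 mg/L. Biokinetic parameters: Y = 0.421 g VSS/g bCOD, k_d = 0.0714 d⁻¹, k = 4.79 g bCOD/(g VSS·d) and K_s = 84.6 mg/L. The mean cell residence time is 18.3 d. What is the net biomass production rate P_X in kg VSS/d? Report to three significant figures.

P_X ≈ 236 kg VSS/d

Effluent substrate depends only on kinetics and SRT: S = K_s(1 + k_d θ_c) / [θ_c(Yk − k_d) − 1] = 84.6 × (1 + 0.0714 × 18.3) / [18.3 × (0.421 × 4.79 − 0.0714) − 1] = 195.1 / 34.60 = 5.640 mg/L.
Y_obs = Y / (1 + k_d θ_c) = 0.421 / (1 + 0.0714 × 18.3) = 0.421 / 2.307 = 0.1825.
ΔS = 1700 − 5.64 = 1694 mg/L, so the substrate removal rate is 762 × 1694/1000 = 1291 kg bCOD/d.
Biomass produced: P_X = Y_obs·Q·ΔS = 0.1825 × 1291 ≈ 235.6 kg VSS/d.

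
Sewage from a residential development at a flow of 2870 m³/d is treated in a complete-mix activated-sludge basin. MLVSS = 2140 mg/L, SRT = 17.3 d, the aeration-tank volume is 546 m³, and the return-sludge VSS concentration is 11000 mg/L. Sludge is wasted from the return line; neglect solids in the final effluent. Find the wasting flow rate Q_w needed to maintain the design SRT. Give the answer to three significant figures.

Q_w = (V·X)/(θ_c X_r) = 546.0 × 2140 / (17.3 × 11000) = 6.140 m³/d.

Q_w ≈ 6.14 m³/d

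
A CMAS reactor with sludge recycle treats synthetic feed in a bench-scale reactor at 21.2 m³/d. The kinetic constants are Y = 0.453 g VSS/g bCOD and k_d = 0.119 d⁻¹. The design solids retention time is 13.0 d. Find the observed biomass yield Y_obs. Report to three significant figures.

Y_obs ≈ 0.178 g VSS/g bCOD

Observed yield with endogenous decay: Y_obs = Y / (1 + k_d·θ_c) = 0.453 / (1 + 0.119 × 13.0) = 0.453 / 2.547 = 0.1779 g VSS/g bCOD.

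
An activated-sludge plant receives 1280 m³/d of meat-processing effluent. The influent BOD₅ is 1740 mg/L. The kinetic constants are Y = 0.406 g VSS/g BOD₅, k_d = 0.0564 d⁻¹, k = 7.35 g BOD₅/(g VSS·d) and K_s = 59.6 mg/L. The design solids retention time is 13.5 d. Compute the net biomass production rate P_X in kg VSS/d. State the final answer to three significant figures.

Effluent substrate depends only on kinetics and SRT: S = K_s(1 + k_d θ_c) / [θ_c(Yk − k_d) − 1] = 59.6 × (1 + 0.0564 × 13.5) / [13.5 × (0.406 × 7.35 − 0.0564) − 1] = 105.0 / 38.52 = 2.725 mg/L.
Y_obs = Y / (1 + k_d θ_c) = 0.406 / (1 + 0.0564 × 13.5) = 0.406 / 1.761 = 0.2305.
Substrate removed = Q·(S₀ − S) = 1280 m³/d × (1740 − 2.73) g/m³ = 2.22×10^6 g/d = 2224 kg/d.
So the net sludge growth is P_X = 0.2305 × 2224 = 512.6 kg VSS/d.

P_X ≈ 513 kg VSS/d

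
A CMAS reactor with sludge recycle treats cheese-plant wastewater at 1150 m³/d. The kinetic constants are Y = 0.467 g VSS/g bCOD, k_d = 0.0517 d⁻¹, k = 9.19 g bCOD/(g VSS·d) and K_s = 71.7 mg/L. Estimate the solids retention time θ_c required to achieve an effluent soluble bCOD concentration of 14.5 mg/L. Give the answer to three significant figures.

Specific growth rate at S = 14.5 mg/L: μ = YkS/(K_s+S) = 0.467·9.19·14.5/(71.7+14.5) = 0.7219 d⁻¹.
1/θ_c = 0.7219 − 0.0517 = 0.6702 d⁻¹, so θ_c = 1.492 d.

θ_c ≈ 1.49 d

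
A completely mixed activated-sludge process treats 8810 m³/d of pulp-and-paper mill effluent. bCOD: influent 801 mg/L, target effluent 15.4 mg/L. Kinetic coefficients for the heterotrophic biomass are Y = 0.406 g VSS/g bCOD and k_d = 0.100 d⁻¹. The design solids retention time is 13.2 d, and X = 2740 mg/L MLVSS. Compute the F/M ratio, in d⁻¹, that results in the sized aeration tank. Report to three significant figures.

F/M ≈ 0.441 d⁻¹

Steady-state biomass mass balance: V·X·(1 + k_d·θ_c) = Y·Q·(S₀ − S)·θ_c, so V = 0.406 × 8810 × (801 − 15.4) × 13.2 / [2740 × (1 + 0.100 × 13.2)] = 3.71×10^7 / 6357 = 5835 m³.
F/M = Q·S₀ / (V·X) = 8810 × 801 / (5835 × 2740) = 0.4414 g bCOD·(g VSS·d)⁻¹.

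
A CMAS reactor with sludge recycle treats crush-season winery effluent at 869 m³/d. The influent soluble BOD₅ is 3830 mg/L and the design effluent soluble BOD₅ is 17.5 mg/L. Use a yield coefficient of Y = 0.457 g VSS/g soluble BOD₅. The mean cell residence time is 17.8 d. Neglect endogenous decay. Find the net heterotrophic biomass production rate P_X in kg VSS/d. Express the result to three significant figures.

P_X ≈ 1510 kg VSS/d

No decay correction is needed, so Y_obs = Y = 0.457.
Mass of soluble BOD₅ removed per day: Q(S₀ − S) = 869 × 3812 g/m³ = 3313 kg/d.
P_X = Y_obs · Q(S₀ − S) = 0.4570 × 3313 = 1514 kg VSS/d.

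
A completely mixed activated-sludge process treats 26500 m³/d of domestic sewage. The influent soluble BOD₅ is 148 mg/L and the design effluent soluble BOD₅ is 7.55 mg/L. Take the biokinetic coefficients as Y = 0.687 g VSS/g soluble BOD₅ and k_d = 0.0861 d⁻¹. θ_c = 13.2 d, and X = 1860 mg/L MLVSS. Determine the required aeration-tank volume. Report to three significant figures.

Steady-state biomass mass balance: V·X·(1 + k_d·θ_c) = Y·Q·(S₀ − S)·θ_c, so V = 0.687 × 26500 × (148 − 7.55) × 13.2 / [1860 × (1 + 0.0861 × 13.2)] = 3.38×10^7 / 3974 = 8493 m³.

V ≈ 8490 m³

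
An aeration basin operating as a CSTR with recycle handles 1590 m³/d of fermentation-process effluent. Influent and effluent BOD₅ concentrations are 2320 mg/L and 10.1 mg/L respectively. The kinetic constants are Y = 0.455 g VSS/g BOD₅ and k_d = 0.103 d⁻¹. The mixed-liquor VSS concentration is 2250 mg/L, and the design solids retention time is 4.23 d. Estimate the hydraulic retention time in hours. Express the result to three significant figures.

τ ≈ 33.0 h

Rearranging the biomass balance for a CMAS with decay, V = Y·Q·ΔS·θ_c / [X·(1+k_d θ_c)] = 0.455 × 1590 × (2320 − 10.1) × 4.23 / [2250 × (1 + 0.103 × 4.23)] = 7.07×10^6 / 3230 = 2188 m³.
Hydraulic retention time τ = V/Q = 2188 / 1590 = 1.376 d = 33.03 h.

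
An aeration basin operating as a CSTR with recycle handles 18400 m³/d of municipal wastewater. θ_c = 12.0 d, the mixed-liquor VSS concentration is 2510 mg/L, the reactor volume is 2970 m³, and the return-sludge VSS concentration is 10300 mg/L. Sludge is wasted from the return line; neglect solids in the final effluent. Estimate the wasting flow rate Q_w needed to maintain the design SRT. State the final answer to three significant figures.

Wasting from the return line (neglecting effluent solids): Q_w = V·X / (θ_c·X_r) = 2970 × 2510 / (12.0 × 10300) = 60.31 m³/d.

Q_w ≈ 60.3 m³/d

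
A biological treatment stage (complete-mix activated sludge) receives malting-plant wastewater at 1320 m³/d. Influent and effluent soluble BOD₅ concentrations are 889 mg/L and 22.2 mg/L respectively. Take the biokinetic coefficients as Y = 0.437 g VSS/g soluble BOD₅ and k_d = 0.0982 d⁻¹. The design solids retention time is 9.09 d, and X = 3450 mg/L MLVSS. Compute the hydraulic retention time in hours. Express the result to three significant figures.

τ ≈ 12.7 h

From the SRT design equation V = Y Q (S₀−S) θ_c / [X (1 + k_d θ_c)] = 0.437 × 1320 × (889 − 22.2) × 9.09 / [3450 × (1 + 0.0982 × 9.09)] = 4.55×10^6 / 6530 = 696.1 m³.
τ = V/Q = 696.1/1320 = 0.5273 d, or 12.66 h.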